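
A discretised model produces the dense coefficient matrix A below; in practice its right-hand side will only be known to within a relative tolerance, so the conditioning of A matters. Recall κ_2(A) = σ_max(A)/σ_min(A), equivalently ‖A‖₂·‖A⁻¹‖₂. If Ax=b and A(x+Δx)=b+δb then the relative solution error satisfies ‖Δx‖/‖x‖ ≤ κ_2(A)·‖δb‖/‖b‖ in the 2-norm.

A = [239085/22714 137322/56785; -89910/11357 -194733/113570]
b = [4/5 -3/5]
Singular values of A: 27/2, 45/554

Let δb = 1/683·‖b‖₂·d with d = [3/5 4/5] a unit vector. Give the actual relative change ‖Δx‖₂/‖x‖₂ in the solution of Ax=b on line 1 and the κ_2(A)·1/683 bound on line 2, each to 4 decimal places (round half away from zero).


0.2433
0.2433

from the listed singular values, σ₁ = 27/2, σ_n = 45/554
κ_2(A) = (27/2) / (45/554) = 166.2000
worst-case relative error ≤ 166.2000 × 1/683 = 0.2433
solve Ax = b  →  x = [0.0723 0.0163]
2-norm of b is 1.0000; of x, 0.0741
Δx = A⁻¹·δb where δb = 1/683·1.0000·d; ‖Δx‖ = 0.0180
dividing the unrounded norms, ‖Δx‖/‖x‖ = 0.2433
so the bound is sharp here: realised error equals the bound


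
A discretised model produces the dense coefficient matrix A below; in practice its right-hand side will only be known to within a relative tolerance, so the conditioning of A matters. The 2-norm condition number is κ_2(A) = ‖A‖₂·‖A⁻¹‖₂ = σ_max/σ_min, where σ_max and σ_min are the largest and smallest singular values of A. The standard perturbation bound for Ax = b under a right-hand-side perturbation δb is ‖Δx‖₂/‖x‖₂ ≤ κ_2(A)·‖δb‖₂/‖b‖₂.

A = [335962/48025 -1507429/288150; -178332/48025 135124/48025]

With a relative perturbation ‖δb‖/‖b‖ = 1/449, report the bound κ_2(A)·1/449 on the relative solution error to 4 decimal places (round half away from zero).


0.8494

M = AᵀA = [500597812/7980625 -1126332977/23941875; -1126332977/23941875 10137190393/287302500]. tr(M)=225269693/2298420, det(M)=527076/7980625
solving λ² − 225269693/2298420·λ + 527076/7980625 = 0 gives λ = 9801/100, 1936/2873025
κ = σ_max/σ_min = (99/10)/(44/1695) = 381.3750
perturbation bound = 381.3750·1/449 = 0.8494


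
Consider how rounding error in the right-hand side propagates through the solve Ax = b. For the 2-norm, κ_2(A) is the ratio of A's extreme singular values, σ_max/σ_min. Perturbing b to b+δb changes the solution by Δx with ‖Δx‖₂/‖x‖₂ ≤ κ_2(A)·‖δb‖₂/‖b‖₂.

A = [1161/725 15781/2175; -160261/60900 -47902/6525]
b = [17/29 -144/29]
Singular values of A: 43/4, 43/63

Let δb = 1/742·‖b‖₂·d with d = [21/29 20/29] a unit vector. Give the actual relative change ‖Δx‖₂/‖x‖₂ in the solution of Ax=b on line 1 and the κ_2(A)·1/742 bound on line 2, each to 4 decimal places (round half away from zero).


0.0022
0.0212

σ_max = 43/4, σ_min = 43/63
κ_2(A) = (43/4) / (43/63) = 15.7500
worst-case relative error ≤ 15.7500 × 1/742 = 0.0212
solve Ax = b  →  x = [4.3237 -0.8735]
2-norm of b is 5.0000; of x, 4.4111
with δb = [0.0049 0.0046], A·Δx = δb → ‖Δx‖ = 0.0099
dividing the unrounded norms, ‖Δx‖/‖x‖ = 0.0022
so the bound overstates the realised error by a factor of ≈ 9.4838 (computed from the unrounded values)


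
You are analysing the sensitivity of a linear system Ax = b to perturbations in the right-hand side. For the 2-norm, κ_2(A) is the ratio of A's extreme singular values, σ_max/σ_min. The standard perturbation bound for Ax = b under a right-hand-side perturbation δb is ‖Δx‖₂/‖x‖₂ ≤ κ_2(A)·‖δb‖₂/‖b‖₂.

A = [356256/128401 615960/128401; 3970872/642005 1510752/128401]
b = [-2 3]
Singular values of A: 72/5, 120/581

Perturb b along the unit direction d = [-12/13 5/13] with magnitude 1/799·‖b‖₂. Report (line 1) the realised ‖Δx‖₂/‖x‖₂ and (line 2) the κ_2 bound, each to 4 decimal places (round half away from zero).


0.0015
0.0873

from the listed singular values, σ₁ = 72/5, σ_n = 120/581
condition number: (72/5) ÷ (120/581) = 69.7200
bound on ‖Δx‖/‖x‖: κ·ε = 69.7200·1/799 = 0.0873
solve Ax = b  →  x = [-12.7508 6.9578]
‖b‖₂ = 3.6056 and ‖x‖₂ = 14.5257
re-solving with b+δb shifts x by Δx of norm 0.0218
dividing the unrounded norms, ‖Δx‖/‖x‖ = 0.0015
so the bound overstates the realised error by a factor of ≈ 58.0132 (computed from the unrounded values)


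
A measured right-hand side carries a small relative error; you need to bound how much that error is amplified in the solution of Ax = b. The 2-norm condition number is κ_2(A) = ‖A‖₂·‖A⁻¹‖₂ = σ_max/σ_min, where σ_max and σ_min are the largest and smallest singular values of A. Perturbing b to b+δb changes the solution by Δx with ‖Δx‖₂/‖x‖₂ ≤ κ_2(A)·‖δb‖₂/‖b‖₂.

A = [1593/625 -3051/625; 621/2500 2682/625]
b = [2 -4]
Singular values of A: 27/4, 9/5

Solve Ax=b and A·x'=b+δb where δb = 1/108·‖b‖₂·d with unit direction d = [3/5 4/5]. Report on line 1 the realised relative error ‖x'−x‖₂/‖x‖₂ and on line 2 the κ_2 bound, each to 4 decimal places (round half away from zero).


0.0183
0.0347

largest singular value 27/4, smallest 9/5
κ_2(A) = (27/4) / (9/5) = 3.7500
κ_2(A)·‖δb‖/‖b‖ = 0.0347
solve Ax = b  →  x = [-0.9007 -0.8800]
2-norm of b is 4.4721; of x, 1.2593
re-solving with b+δb shifts x by Δx of norm 0.0230
realised ‖Δx‖/‖x‖ = 0.0183
realised/bound (from unrounded values) ≈ 0.5261


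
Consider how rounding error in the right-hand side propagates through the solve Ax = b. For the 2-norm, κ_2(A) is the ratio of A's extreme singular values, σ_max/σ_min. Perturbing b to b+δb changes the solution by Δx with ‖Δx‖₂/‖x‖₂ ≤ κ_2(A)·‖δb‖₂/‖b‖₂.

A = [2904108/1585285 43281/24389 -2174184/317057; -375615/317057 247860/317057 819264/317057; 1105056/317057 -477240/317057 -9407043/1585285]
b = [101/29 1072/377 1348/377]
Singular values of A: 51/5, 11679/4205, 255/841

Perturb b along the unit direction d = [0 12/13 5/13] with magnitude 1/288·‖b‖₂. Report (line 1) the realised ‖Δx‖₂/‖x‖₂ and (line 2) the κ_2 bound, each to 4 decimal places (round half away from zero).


largest singular value 51/5, smallest 255/841
condition number: (51/5) ÷ (255/841) = 33.6400
worst-case relative error ≤ 33.6400 × 1/288 = 0.1168
solve Ax = b  →  x = [10.7392 6.5258 4.0498]
‖b‖ = 5.7446, ‖x‖ = 13.2029
with δb = [0.0000 0.0184 0.0077], A·Δx = δb → ‖Δx‖ = 0.0658
relative error = 0.0050
realised/bound (from unrounded values) ≈ 0.0427

0.0050
0.1168


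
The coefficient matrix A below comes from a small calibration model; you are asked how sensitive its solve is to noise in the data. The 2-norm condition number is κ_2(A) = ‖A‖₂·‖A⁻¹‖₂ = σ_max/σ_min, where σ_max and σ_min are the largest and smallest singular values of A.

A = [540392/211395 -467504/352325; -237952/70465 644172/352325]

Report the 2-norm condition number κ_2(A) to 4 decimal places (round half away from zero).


form AᵀA = [32064556096/1787513841 -28499258752/2979189735; -28499258752/2979189735 25340702224/4965316225] with trace 3562907344/154629225 and determinant 25600/687241
eigenvalues of AᵀA: λ = (tr ± √(tr²−4·det))/2 = 576/25, 10000/6185169
so κ_2 = √((576/25) / (10000/6185169)) = 119.3760

119.3760


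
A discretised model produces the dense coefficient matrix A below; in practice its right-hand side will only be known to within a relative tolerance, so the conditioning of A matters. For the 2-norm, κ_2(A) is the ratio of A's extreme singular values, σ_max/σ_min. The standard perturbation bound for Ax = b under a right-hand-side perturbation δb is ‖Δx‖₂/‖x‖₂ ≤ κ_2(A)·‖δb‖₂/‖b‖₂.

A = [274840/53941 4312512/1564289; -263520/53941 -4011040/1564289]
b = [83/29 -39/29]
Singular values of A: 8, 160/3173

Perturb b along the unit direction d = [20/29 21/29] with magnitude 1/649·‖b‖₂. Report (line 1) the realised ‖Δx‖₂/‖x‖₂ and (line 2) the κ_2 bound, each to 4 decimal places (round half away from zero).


largest singular value 8, smallest 160/3173
κ_2(A) = 8 / (160/3173) = 158.6500
perturbation bound = 158.6500·1/649 = 0.2445
solve Ax = b  →  x = [-9.0015 17.6746]
‖b‖₂ = 3.1623 and ‖x‖₂ = 19.8348
re-solving with b+δb shifts x by Δx of norm 0.0966
realised ‖Δx‖/‖x‖ = 0.0049
tightness: 0.0049 against a bound of 0.2445 (unrounded ratio ≈ 0.0199)

0.0049
0.2445


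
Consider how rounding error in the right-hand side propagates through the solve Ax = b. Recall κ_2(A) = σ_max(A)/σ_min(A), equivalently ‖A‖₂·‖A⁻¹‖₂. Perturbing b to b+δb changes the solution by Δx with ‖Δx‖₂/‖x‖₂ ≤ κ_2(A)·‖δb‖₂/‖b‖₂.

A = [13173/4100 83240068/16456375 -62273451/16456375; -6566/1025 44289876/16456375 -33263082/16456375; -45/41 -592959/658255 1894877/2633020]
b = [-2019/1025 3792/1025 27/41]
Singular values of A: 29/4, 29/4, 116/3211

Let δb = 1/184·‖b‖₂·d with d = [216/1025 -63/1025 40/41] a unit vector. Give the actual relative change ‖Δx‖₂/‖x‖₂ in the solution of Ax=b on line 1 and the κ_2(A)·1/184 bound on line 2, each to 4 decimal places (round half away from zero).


1.0907
1.0907

from the listed singular values, σ₁ = 29/4, σ_n = 116/3211
κ = σ_max/σ_min = (29/4)/(116/3211) = 200.6875
bound on ‖Δx‖/‖x‖: κ·ε = 200.6875·1/184 = 1.0907
solve Ax = b  →  x = [-0.5850 -0.0114 0.0086]
‖b‖₂ = 4.2426 and ‖x‖₂ = 0.5852
Δx = A⁻¹·δb where δb = 1/184·4.2426·d; ‖Δx‖ = 0.6383
relative error = 1.0907
so the bound is sharp here: realised error equals the bound


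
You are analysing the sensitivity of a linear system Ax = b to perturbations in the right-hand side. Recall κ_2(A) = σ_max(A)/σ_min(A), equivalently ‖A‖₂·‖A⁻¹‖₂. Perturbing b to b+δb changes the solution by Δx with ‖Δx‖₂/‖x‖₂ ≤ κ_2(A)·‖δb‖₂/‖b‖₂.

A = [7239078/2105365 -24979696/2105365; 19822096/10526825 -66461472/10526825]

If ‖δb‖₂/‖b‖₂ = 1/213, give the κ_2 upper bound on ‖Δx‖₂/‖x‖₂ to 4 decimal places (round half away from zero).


1.4536

form AᵀA = [5892808813444/383439600625 -20201227931808/383439600625; -20201227931808/383439600625 69262136909056/383439600625] with trace 120247913156/613503361 and determinant 245862400/613503361
solving λ² − 120247913156/613503361·λ + 245862400/613503361 = 0 gives λ = 196, 1254400/613503361
κ = σ_max/σ_min = 14/(1120/24769) = 309.6125
worst-case relative error ≤ 309.6125 × 1/213 = 1.4536


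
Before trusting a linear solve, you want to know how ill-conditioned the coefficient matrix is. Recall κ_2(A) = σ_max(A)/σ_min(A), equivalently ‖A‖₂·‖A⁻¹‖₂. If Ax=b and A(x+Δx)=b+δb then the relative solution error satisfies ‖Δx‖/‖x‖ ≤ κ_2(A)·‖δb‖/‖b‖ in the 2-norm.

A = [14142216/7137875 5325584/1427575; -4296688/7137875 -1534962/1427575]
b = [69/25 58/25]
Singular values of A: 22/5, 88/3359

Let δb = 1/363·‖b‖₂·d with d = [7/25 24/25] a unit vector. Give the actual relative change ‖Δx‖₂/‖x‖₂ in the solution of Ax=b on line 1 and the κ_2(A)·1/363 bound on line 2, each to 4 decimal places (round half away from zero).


0.0033
0.4627

σ_max = 22/5, σ_min = 88/3359
κ_2(A) = (22/5) / (88/3359) = 167.9500
bound on ‖Δx‖/‖x‖: κ·ε = 167.9500·1/363 = 0.4627
solve Ax = b  →  x = [-100.8255 54.2888]
‖b‖ = 3.6056, ‖x‖ = 114.5123
δb = ε·‖b‖·d = [0.0028 0.0095]; solving A·Δx = δb gives ‖Δx‖ = 0.3791
relative error = 0.0033
so the bound overstates the realised error by a factor of ≈ 139.7439 (computed from the unrounded values)


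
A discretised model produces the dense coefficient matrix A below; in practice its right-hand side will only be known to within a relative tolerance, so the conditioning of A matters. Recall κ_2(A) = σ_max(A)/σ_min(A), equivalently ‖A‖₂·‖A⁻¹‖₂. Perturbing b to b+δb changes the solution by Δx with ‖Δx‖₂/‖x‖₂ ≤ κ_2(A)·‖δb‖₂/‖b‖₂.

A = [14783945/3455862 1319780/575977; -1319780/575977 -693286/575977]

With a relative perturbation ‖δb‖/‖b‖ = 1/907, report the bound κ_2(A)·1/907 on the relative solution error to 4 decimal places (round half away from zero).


AᵀA = [973254403825/41325197796 43255129610/3443766483; 43255129610/3443766483 7690189364/1147922161]; tr = 4325609761/142993764, det = 366025/35748441
λ_max, λ_min = (4325609761/142993764 ± √18710062375778987521/20447216542887696)/2 = 121/4, 12100/35748441
so κ_2 = √((121/4) / (12100/35748441)) = 298.9500
worst-case relative error ≤ 298.9500 × 1/907 = 0.3296

0.3296


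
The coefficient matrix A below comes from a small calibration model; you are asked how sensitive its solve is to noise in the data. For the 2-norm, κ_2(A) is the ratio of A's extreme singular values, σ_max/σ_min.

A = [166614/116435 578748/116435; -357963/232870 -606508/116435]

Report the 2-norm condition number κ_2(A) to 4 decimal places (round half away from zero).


form AᵀA = [284397633/64480900 243735114/16120225; 243735114/16120225 835673248/16120225] with trace 145083625/2579236 and determinant 22500/644809
eigenvalues of AᵀA: λ = (tr ± √(tr²−4·det))/2 = 225/4, 400/644809
so κ_2 = √((225/4) / (400/644809)) = 301.1250

301.1250


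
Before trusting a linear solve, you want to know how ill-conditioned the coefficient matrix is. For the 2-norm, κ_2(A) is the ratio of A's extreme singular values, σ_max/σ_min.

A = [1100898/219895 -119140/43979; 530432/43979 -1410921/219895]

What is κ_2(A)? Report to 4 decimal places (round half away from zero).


398.0000

AᵀA = [48792479716/286117225 -5204488968/57223445; -5204488968/57223445 13879032889/286117225]; tr = 43371289/198005, det = 7496644/24750625
char-poly roots: 5476/25 and 1369/990025
σ_max=√(5476/25)=(74/5), σ_min=√(1369/990025)=(37/995) → κ = 398.0000


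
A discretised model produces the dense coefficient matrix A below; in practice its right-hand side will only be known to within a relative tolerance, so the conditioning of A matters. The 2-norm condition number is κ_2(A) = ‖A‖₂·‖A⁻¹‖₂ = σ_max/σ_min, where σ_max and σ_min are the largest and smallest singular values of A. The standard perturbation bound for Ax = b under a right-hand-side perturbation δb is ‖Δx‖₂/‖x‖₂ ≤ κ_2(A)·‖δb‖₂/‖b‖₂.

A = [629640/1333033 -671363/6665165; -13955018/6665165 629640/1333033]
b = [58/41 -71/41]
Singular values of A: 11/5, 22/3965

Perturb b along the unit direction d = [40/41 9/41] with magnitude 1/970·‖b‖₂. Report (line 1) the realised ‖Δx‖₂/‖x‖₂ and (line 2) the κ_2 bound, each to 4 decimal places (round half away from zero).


largest singular value 11/5, smallest 22/3965
κ = σ_max/σ_min = (11/5)/(22/3965) = 396.5000
bound on ‖Δx‖/‖x‖: κ·ε = 396.5000·1/970 = 0.4088
solve Ax = b  →  x = [40.4490 175.6319]
‖b‖₂ = 2.2361 and ‖x‖₂ = 180.2296
Δx = A⁻¹·δb where δb = 1/970·2.2361·d; ‖Δx‖ = 0.4155
relative error = 0.0023
tightness: 0.0023 against a bound of 0.4088 (unrounded ratio ≈ 0.0056)

0.0023
0.4088


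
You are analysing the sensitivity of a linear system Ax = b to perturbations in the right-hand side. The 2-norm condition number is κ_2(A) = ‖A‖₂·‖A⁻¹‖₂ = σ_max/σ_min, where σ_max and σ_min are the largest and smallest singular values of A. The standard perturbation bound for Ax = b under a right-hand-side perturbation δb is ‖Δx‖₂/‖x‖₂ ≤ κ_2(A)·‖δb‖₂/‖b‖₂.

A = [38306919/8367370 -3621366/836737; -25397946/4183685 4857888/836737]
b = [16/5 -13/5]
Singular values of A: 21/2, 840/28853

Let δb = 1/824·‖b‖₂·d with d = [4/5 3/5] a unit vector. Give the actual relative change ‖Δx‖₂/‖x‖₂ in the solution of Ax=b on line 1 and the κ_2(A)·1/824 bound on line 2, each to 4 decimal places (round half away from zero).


σ_max = 21/2, σ_min = 840/28853
κ_2(A) = (21/2) / (840/28853) = 360.6625
worst-case relative error ≤ 360.6625 × 1/824 = 0.4377
solve Ax = b  →  x = [23.9647 24.6106]
2-norm of b is 4.1231; of x, 34.3509
Δx = A⁻¹·δb where δb = 1/824·4.1231·d; ‖Δx‖ = 0.1719
dividing the unrounded norms, ‖Δx‖/‖x‖ = 0.0050
so the bound overstates the realised error by a factor of ≈ 87.4789 (computed from the unrounded values)

0.0050
0.4377


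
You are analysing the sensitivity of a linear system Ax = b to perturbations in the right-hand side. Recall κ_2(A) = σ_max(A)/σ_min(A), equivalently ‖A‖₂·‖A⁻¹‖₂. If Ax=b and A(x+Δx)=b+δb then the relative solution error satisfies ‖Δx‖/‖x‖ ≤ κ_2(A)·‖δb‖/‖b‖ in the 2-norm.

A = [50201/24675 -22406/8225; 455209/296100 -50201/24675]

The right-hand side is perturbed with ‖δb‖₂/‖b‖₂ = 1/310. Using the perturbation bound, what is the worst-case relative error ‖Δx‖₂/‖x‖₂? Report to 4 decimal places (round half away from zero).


1.1940

form AᵀA = [22804618057/3507008400 -2533795073/292250700; -2533795073/292250700 281535997/24354225] with trace 2533832065/140280336 and determinant 83521/35070084
λ_max, λ_min = (2533832065/140280336 ± √6420117471959075329/19678572668272896)/2 = 289/16, 1156/8767521
κ_2(A) = √(λ_max/λ_min) = √((289/16) / (1156/8767521)) = 370.1250
bound on ‖Δx‖/‖x‖: κ·ε = 370.1250·1/310 = 1.1940


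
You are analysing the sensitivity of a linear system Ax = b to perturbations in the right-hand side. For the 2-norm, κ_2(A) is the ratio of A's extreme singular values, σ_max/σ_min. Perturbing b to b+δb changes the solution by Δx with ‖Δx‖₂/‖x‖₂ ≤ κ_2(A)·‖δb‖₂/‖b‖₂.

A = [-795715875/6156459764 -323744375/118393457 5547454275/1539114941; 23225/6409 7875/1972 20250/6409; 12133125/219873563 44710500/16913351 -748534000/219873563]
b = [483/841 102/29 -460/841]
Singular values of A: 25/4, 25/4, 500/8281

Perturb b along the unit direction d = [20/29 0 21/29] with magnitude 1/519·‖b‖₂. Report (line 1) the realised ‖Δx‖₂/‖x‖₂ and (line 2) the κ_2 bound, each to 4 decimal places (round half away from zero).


0.1994
0.1994

largest singular value 25/4, smallest 500/8281
κ = σ_max/σ_min = (25/4)/(500/8281) = 103.5125
bound on ‖Δx‖/‖x‖: κ·ε = 103.5125·1/519 = 0.1994
solve Ax = b  →  x = [0.3236 0.2824 0.3852]
2-norm of b is 3.6056; of x, 0.5769
with δb = [0.0048 0.0000 0.0050], A·Δx = δb → ‖Δx‖ = 0.1151
realised ‖Δx‖/‖x‖ = 0.1994
realised/bound = 1 exactly: the bound is attained for this b and d


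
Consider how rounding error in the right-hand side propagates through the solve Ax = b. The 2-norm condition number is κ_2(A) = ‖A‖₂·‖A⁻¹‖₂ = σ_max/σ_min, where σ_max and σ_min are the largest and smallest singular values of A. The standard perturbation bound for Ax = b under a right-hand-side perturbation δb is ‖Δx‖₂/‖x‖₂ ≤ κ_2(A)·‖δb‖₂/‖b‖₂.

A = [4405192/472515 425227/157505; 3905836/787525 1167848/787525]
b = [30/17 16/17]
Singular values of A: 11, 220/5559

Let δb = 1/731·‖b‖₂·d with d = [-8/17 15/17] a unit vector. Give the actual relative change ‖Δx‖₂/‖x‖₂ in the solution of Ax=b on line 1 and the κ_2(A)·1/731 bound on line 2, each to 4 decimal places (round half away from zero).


from the listed singular values, σ₁ = 11, σ_n = 220/5559
condition number: 11 ÷ (220/5559) = 277.9500
κ_2(A)·‖δb‖/‖b‖ = 0.3802
solve Ax = b  →  x = [0.1745 0.0509]
2-norm of b is 2.0000; of x, 0.1818
with δb = [-0.0013 0.0024], A·Δx = δb → ‖Δx‖ = 0.0691
realised ‖Δx‖/‖x‖ = 0.3802
tightness: 0.3802 against a bound of 0.3802; the bound is attained (ratio 1)

0.3802
0.3802


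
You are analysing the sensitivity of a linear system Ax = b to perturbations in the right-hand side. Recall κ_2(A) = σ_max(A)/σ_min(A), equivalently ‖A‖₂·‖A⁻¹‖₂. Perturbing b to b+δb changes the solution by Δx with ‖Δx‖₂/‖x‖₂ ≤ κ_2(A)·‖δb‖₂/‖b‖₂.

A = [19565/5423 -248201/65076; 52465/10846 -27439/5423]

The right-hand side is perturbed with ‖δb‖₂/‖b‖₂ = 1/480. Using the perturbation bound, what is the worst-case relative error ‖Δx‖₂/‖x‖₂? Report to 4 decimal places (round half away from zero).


M = AᵀA = [4283733125/117635716 -13493575375/352907148; -13493575375/352907148 170021152225/4234885776]. tr(M)=385535725/5035536, det(M)=765625/20142144
solving λ² − 385535725/5035536·λ + 765625/20142144 = 0 gives λ = 1225/16, 625/1258884
so κ_2 = √((1225/16) / (625/1258884)) = 392.7000
bound on ‖Δx‖/‖x‖: κ·ε = 392.7000·1/480 = 0.8181

0.8181


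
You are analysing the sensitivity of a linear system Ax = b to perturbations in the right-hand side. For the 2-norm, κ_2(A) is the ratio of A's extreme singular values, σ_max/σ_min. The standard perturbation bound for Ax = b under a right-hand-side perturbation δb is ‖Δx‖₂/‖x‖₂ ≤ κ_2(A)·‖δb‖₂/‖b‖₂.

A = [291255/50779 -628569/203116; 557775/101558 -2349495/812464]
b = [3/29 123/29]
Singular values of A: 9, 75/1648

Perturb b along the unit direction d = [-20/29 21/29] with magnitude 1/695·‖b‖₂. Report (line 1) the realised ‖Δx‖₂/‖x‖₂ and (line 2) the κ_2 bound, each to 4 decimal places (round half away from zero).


σ_max = 9, σ_min = 75/1648
condition number: 9 ÷ (75/1648) = 197.7600
worst-case relative error ≤ 197.7600 × 1/695 = 0.2845
solve Ax = b  →  x = [31.3153 58.0078]
‖b‖ = 4.2426, ‖x‖ = 65.9208
re-solving with b+δb shifts x by Δx of norm 0.1341
relative error = 0.0020
so the bound overstates the realised error by a factor of ≈ 139.8392 (computed from the unrounded values)

0.0020
0.2845


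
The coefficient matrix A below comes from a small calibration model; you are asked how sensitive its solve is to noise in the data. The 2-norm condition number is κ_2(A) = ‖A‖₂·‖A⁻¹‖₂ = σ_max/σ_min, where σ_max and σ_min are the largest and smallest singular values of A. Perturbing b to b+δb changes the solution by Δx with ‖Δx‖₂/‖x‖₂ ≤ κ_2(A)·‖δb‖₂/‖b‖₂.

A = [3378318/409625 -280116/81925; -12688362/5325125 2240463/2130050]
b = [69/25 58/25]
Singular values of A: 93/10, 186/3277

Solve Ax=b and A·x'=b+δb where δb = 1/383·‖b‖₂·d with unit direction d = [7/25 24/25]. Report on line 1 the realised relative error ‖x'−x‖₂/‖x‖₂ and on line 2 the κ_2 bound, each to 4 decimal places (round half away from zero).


0.0031
0.4278

largest singular value 93/10, smallest 186/3277
κ_2(A) = (93/10) / (186/3277) = 163.8500
κ_2(A)·‖δb‖/‖b‖ = 0.4278
solve Ax = b  →  x = [20.5273 48.7064]
‖b‖₂ = 3.6056 and ‖x‖₂ = 52.8553
with δb = [0.0026 0.0090], A·Δx = δb → ‖Δx‖ = 0.1659
dividing the unrounded norms, ‖Δx‖/‖x‖ = 0.0031
realised/bound (from unrounded values) ≈ 0.0073


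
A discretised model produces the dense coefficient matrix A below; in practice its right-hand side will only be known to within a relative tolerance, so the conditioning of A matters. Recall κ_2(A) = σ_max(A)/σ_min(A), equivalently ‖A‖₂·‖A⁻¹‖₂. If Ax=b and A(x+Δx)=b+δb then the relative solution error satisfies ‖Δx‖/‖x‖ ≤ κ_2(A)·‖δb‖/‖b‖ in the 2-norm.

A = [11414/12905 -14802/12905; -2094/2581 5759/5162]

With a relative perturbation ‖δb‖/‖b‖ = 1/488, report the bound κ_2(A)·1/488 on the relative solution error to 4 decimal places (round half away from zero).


0.1459

M = AᵀA = [285256/198025 -380133/198025; -380133/198025 2028001/792100]. tr(M)=126761/31684, det(M)=25/7921
λ_max, λ_min = (126761/31684 ± √16055677521/1003875856)/2 = 4, 25/31684
σ_max=√4=2, σ_min=√(25/31684)=(5/178) → κ = 71.2000
worst-case relative error ≤ 71.2000 × 1/488 = 0.1459


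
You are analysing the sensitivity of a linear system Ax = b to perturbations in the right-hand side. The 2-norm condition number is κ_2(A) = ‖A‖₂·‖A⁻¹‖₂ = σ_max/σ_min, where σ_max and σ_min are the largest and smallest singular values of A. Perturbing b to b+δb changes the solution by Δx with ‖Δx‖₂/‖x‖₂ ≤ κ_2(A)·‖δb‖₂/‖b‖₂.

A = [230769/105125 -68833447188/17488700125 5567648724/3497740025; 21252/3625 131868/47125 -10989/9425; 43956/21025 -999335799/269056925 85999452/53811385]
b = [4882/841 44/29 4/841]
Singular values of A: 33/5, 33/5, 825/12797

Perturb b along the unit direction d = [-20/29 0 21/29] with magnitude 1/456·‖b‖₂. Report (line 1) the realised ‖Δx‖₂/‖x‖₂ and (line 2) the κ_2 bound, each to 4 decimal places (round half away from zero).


largest singular value 33/5, smallest 825/12797
κ_2(A) = (33/5) / (825/12797) = 102.3760
perturbation bound = 102.3760·1/456 = 0.2245
solve Ax = b  →  x = [0.4970 -24.2890 -57.0961]
‖b‖ = 6.0000, ‖x‖ = 62.0498
δb = ε·‖b‖·d = [-0.0091 0.0000 0.0095]; solving A·Δx = δb gives ‖Δx‖ = 0.2041
dividing the unrounded norms, ‖Δx‖/‖x‖ = 0.0033
realised/bound (from unrounded values) ≈ 0.0147

0.0033
0.2245


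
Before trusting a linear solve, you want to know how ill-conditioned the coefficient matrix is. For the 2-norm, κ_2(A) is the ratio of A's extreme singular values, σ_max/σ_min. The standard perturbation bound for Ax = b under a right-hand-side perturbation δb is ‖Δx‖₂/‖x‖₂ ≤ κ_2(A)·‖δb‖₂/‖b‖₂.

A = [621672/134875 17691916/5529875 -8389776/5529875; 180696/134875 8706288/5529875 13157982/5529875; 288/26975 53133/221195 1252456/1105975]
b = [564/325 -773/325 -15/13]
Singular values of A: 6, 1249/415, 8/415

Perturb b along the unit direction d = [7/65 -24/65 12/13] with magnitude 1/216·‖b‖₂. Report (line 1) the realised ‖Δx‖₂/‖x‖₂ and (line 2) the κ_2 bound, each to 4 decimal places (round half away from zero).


0.7515
1.4410

σ_max = 6, σ_min = 8/415
κ = σ_max/σ_min = 6/(8/415) = 311.2500
worst-case relative error ≤ 311.2500 × 1/216 = 1.4410
solve Ax = b  →  x = [0.1333 -0.1212 -0.9944]
2-norm of b is 3.1623; of x, 1.0106
Δx = A⁻¹·δb where δb = 1/216·3.1623·d; ‖Δx‖ = 0.7595
dividing the unrounded norms, ‖Δx‖/‖x‖ = 0.7515
realised/bound (from unrounded values) ≈ 0.5215


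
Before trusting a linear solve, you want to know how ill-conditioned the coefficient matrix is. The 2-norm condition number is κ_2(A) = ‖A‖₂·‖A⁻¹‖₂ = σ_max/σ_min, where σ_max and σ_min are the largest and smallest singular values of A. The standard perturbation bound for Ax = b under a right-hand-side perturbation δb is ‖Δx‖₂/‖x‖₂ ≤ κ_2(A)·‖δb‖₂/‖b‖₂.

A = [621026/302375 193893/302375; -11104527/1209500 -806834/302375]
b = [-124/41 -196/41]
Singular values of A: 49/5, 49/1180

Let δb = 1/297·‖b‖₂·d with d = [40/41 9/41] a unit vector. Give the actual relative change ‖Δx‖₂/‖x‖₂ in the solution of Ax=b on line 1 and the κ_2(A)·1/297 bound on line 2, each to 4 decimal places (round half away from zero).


0.0048
0.7946

largest singular value 49/5, smallest 49/1180
κ_2(A) = (49/5) / (49/1180) = 236.0000
κ_2(A)·‖δb‖/‖b‖ = 0.7946
solve Ax = b  →  x = [27.3633 -92.3592]
‖b‖ = 5.6569, ‖x‖ = 96.3274
with δb = [0.0186 0.0042], A·Δx = δb → ‖Δx‖ = 0.4587
realised ‖Δx‖/‖x‖ = 0.0048
tightness: 0.0048 against a bound of 0.7946 (unrounded ratio ≈ 0.0060)


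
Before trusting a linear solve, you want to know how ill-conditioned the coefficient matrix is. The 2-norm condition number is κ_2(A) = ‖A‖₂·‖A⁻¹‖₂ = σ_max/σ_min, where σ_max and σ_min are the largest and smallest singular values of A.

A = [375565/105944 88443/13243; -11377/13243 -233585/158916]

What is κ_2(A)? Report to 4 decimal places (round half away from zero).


114.0000

AᵀA = [88835801/6677056 62440975/2503896; 62440975/2503896 702530401/15023376]; tr = 12490117/207936, det = 923521/3326976
eigenvalues of AᵀA: λ = (tr ± √(tr²−4·det))/2 = 961/16, 961/207936
σ_max=√(961/16)=(31/4), σ_min=√(961/207936)=(31/456) → κ = 114.0000


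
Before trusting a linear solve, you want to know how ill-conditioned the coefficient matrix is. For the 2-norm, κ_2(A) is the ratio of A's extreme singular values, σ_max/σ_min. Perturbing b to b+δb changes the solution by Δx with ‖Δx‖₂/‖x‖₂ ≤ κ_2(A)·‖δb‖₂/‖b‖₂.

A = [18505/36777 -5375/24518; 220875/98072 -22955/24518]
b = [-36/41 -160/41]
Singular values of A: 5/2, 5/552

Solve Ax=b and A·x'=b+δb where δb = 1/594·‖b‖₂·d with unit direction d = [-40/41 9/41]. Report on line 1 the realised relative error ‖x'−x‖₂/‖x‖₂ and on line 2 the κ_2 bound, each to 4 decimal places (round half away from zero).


σ_max = 5/2, σ_min = 5/552
κ_2(A) = (5/2) / (5/552) = 276.0000
κ_2(A)·‖δb‖/‖b‖ = 0.4646
solve Ax = b  →  x = [-1.4769 0.6154]
‖b‖₂ = 4.0000 and ‖x‖₂ = 1.6000
Δx = A⁻¹·δb where δb = 1/594·4.0000·d; ‖Δx‖ = 0.7434
relative error = 0.4646
realised/bound = 1 exactly: the bound is attained for this b and d

0.4646
0.4646


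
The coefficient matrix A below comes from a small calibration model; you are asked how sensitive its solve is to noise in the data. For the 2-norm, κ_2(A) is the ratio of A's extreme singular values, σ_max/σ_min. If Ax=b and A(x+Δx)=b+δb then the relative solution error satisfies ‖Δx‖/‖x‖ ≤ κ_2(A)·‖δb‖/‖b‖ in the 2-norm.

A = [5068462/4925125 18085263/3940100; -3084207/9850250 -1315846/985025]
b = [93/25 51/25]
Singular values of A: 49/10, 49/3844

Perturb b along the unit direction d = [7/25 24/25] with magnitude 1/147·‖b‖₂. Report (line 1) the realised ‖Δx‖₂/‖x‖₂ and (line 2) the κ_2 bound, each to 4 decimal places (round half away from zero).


σ_max = 49/10, σ_min = 49/3844
κ = σ_max/σ_min = (49/10)/(49/3844) = 384.4000
bound on ‖Δx‖/‖x‖: κ·ε = 384.4000·1/147 = 2.6150
solve Ax = b  →  x = [-229.4724 52.2588]
‖b‖ = 4.2426, ‖x‖ = 235.3477
δb = ε·‖b‖·d = [0.0081 0.0277]; solving A·Δx = δb gives ‖Δx‖ = 2.2642
dividing the unrounded norms, ‖Δx‖/‖x‖ = 0.0096
realised/bound (from unrounded values) ≈ 0.0037

0.0096
2.6150


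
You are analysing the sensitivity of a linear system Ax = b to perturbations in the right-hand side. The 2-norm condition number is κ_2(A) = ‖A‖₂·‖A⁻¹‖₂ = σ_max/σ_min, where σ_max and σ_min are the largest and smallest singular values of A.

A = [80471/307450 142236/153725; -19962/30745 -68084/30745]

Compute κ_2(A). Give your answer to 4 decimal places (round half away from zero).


295.6250

M = AᵀA = [274104889/559322500 234912762/139830625; 234912762/139830625 805425184/139830625]. tr(M)=5593289/894916, det(M)=100/223729
λ_max, λ_min = (5593289/894916 ± √31283449971921/800874647056)/2 = 25/4, 16/223729
κ = σ_max/σ_min = (5/2)/(4/473) = 295.6250


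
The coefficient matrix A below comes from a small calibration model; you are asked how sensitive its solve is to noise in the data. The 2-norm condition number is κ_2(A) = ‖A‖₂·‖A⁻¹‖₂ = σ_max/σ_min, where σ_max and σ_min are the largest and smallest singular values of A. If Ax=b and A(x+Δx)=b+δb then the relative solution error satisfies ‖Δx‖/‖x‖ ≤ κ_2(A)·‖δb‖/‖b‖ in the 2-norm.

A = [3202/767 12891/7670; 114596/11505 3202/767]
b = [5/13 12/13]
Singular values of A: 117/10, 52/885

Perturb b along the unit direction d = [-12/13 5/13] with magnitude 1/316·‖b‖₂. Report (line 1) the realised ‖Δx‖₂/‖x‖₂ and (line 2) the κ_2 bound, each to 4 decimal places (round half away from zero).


largest singular value 117/10, smallest 52/885
condition number: (117/10) ÷ (52/885) = 199.1250
perturbation bound = 199.1250·1/316 = 0.6301
solve Ax = b  →  x = [0.0789 0.0329]
2-norm of b is 1.0000; of x, 0.0855
δb = ε·‖b‖·d = [-0.0029 0.0012]; solving A·Δx = δb gives ‖Δx‖ = 0.0539
dividing the unrounded norms, ‖Δx‖/‖x‖ = 0.6301
so the bound is sharp here: realised error equals the bound

0.6301
0.6301


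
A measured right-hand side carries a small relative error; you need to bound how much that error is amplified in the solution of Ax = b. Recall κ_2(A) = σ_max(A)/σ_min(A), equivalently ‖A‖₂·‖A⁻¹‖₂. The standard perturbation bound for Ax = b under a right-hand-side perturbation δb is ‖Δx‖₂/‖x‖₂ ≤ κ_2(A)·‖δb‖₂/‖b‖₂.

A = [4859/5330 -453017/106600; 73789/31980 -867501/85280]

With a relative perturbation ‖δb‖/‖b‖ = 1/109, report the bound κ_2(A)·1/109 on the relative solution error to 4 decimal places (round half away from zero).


2.2018

AᵀA = [37247173/6051600 -735481631/26896000; -735481631/26896000 130754674921/1075840000]; tr = 735507169/5760000, det = 163047361/576000000
λ_max, λ_min = (735507169/5760000 ± √540933229538420161/33177600000000)/2 = 12769/100, 12769/5760000
so κ_2 = √((12769/100) / (12769/5760000)) = 240.0000
worst-case relative error ≤ 240.0000 × 1/109 = 2.2018


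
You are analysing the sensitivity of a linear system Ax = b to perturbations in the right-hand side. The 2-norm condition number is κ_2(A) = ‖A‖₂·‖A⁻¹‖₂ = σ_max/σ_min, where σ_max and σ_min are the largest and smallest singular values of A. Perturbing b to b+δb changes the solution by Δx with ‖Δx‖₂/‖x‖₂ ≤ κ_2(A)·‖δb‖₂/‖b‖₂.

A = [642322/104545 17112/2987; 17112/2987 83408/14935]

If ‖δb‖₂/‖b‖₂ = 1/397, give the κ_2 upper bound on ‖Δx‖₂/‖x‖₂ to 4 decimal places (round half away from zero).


0.2270

AᵀA = [917101924/12996025 24949296/371315; 24949296/371315 16976704/265225]; tr = 349792084/2599205, det = 724255744/324900625
λ_max, λ_min = (349792084/2599205 ± √3057356559405709584/168896665800625)/2 = 3364/25, 215296/12996025
κ_2(A) = √(λ_max/λ_min) = √((3364/25) / (215296/12996025)) = 90.1250
κ_2(A)·‖δb‖/‖b‖ = 0.2270


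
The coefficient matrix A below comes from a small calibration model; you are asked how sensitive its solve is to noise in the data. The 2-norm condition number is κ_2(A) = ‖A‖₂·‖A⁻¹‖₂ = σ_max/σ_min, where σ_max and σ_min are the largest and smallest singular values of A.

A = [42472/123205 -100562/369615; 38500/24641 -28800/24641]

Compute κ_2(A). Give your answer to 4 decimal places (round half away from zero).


form AᵀA = [23117264/9030025 -52011344/27090075; -52011344/27090075 117035524/81270225] with trace 13003636/3250809 and determinant 1600/3250809
eigenvalues of AᵀA: λ = (tr ± √(tr²−4·det))/2 = 4, 400/3250809
so κ_2 = √(4 / (400/3250809)) = 180.3000

180.3000


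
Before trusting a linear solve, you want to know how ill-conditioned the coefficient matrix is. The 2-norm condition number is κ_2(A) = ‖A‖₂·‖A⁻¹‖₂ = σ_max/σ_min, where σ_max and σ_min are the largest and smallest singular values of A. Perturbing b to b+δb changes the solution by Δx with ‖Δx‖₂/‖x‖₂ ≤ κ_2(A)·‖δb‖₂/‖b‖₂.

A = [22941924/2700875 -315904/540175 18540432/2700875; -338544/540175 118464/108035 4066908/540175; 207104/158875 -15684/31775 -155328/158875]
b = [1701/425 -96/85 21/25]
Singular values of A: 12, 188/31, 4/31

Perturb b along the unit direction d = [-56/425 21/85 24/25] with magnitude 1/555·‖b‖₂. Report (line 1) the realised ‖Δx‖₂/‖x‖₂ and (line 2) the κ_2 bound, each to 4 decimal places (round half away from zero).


0.1069
0.1676

largest singular value 12, smallest 4/31
κ_2(A) = 12 / (4/31) = 93.0000
perturbation bound = 93.0000·1/555 = 0.1676
solve Ax = b  →  x = [0.5361 -0.1086 -0.0896]
‖b‖ = 4.2426, ‖x‖ = 0.5543
δb = ε·‖b‖·d = [-0.0010 0.0019 0.0073]; solving A·Δx = δb gives ‖Δx‖ = 0.0592
dividing the unrounded norms, ‖Δx‖/‖x‖ = 0.1069
so the bound overstates the realised error by a factor of ≈ 1.5677 (computed from the unrounded values)


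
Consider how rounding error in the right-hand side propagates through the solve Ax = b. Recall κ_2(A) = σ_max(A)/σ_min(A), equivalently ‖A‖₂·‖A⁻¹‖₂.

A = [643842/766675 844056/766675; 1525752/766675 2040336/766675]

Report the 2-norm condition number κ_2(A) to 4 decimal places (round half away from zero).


M = AᵀA = [16227524772/3478050625 21636008496/3478050625; 21636008496/3478050625 28848529728/3478050625]. tr(M)=360608436/27824405, det(M)=6718464/3478050625
eigenvalues of AᵀA: λ = (tr ± √(tr²−4·det))/2 = 324/25, 20736/139122025
κ = σ_max/σ_min = (18/5)/(144/11795) = 294.8750

294.8750


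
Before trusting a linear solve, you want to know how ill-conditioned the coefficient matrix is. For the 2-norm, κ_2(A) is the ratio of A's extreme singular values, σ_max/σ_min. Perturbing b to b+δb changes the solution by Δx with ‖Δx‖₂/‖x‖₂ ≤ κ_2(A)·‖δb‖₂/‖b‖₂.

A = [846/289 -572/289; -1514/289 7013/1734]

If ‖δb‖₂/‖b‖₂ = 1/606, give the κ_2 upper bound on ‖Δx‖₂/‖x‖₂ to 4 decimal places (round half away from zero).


0.0631

M = AᵀA = [10408/289 -23393/867; -23393/867 210937/10404]. tr(M)=585625/10404, det(M)=625/289
eigenvalues of AᵀA: λ = (tr ± √(tr²−4·det))/2 = 225/4, 100/2601
κ = σ_max/σ_min = (15/2)/(10/51) = 38.2500
worst-case relative error ≤ 38.2500 × 1/606 = 0.0631


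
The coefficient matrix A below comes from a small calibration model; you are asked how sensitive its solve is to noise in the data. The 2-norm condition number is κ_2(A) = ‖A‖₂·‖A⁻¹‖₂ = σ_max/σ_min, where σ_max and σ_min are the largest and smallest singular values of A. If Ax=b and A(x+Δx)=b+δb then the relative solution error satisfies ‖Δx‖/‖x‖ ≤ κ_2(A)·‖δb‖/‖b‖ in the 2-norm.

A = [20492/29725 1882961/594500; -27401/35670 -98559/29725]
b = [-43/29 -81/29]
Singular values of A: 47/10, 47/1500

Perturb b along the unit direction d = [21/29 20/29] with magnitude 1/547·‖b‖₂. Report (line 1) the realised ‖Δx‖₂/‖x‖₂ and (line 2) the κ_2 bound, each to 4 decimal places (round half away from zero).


from the listed singular values, σ₁ = 47/10, σ_n = 47/1500
condition number: (47/10) ÷ (47/1500) = 150.0000
perturbation bound = 150.0000·1/547 = 0.2742
solve Ax = b  →  x = [93.4561 -20.8095]
‖b‖₂ = 3.1623 and ‖x‖₂ = 95.7449
Δx = A⁻¹·δb where δb = 1/547·3.1623·d; ‖Δx‖ = 0.1845
dividing the unrounded norms, ‖Δx‖/‖x‖ = 0.0019
so the bound overstates the realised error by a factor of ≈ 142.3028 (computed from the unrounded values)

0.0019
0.2742


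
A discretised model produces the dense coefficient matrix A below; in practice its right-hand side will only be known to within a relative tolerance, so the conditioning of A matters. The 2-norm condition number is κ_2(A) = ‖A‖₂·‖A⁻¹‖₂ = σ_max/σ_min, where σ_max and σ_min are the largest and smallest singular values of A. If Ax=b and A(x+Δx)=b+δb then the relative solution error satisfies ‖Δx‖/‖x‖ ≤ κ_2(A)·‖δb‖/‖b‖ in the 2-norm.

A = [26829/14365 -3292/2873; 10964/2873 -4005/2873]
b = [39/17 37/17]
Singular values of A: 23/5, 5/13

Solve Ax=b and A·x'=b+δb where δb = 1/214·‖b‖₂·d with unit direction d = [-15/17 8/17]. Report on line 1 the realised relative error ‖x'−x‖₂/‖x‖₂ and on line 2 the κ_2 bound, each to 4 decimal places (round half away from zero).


σ_max = 23/5, σ_min = 5/13
condition number: (23/5) ÷ (5/13) = 11.9600
κ_2(A)·‖δb‖/‖b‖ = 0.0559
solve Ax = b  →  x = [-0.3980 -2.6508]
‖b‖ = 3.1623, ‖x‖ = 2.6805
with δb = [-0.0130 0.0070], A·Δx = δb → ‖Δx‖ = 0.0384
relative error = 0.0143
realised/bound (from unrounded values) ≈ 0.2565

0.0143
0.0559
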